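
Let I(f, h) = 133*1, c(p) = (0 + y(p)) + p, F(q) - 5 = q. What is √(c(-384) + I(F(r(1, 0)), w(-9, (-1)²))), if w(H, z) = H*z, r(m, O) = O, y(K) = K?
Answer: I*√635 ≈ 25.199*I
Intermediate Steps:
F(q) = 5 + q
c(p) = 2*p (c(p) = (0 + p) + p = p + p = 2*p)
I(f, h) = 133
√(c(-384) + I(F(r(1, 0)), w(-9, (-1)²))) = √(2*(-384) + 133) = √(-768 + 133) = √(-635) = I*√635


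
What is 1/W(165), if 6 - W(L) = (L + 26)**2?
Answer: -1/36475 ≈ -2.7416e-5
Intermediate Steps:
W(L) = 6 - (26 + L)**2 (W(L) = 6 - (L + 26)**2 = 6 - (26 + L)**2)
1/W(165) = 1/(6 - (26 + 165)**2) = 1/(6 - 1*191**2) = 1/(6 - 1*36481) = 1/(6 - 36481) = 1/(-36475) = -1/36475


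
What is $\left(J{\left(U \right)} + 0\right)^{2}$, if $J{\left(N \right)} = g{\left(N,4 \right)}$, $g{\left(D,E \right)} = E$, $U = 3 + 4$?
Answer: $16$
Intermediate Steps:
$U = 7$
$J{\left(N \right)} = 4$
$\left(J{\left(U \right)} + 0\right)^{2} = \left(4 + 0\right)^{2} = 4^{2} = 16$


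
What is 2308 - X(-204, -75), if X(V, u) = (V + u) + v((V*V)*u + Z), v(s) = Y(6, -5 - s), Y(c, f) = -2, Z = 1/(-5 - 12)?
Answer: 2589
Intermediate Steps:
Z = -1/17 (Z = 1/(-17) = -1/17 ≈ -0.058824)
v(s) = -2
X(V, u) = -2 + V + u (X(V, u) = (V + u) - 2 = -2 + V + u)
2308 - X(-204, -75) = 2308 - (-2 - 204 - 75) = 2308 - 1*(-281) = 2308 + 281 = 2589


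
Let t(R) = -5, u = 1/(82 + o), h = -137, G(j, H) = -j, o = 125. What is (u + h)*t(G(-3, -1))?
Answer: 141790/207 ≈ 684.98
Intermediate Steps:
u = 1/207 (u = 1/(82 + 125) = 1/207 ≈ 0.0048309)
(u + h)*t(G(-3, -1)) = (1/207 - 137)*(-5) = -28358/207*(-5) = 141790/207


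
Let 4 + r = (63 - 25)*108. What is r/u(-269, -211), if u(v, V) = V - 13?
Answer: -1025/56 ≈ -18.304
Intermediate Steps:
u(v, V) = -13 + V
r = 4100 (r = -4 + (63 - 25)*108 = -4 + 38*108 = -4 + 4104 = 4100)
r/u(-269, -211) = 4100/(-13 - 211) = 4100/(-224) = 4100*(-1/224) = -1025/56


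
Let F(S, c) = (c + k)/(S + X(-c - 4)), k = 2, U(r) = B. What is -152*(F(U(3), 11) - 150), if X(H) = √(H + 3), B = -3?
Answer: 161576/7 + 3952*I*√3/21 ≈ 23082.0 + 325.96*I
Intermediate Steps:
U(r) = -3
X(H) = √(3 + H)
F(S, c) = (2 + c)/(S + √(-1 - c)) (F(S, c) = (c + 2)/(S + √(3 + (-c - 4))) = (2 + c)/(S + √(3 + (-4 - c))) = (2 + c)/(S + √(-1 - c)))
-152*(F(U(3), 11) - 150) = -152*((2 + 11)/(-3 + √(-1 - 1*11)) - 150) = -152*(13/(-3 + √(-1 - 11)) - 150) = -152*(13/(-3 + √(-12)) - 150) = -152*(13/(-3 + 2*I*√3) - 150) = -152*(-150 + 13/(-3 + 2*I*√3)) = 22800 - 1976/(-3 + 2*I*√3)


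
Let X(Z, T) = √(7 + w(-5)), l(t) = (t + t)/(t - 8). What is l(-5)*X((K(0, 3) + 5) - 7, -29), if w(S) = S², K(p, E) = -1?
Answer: 40*√2/13 ≈ 4.3514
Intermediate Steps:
l(t) = 2*t/(-8 + t) (l(t) = (2*t)/(-8 + t) = 2*t/(-8 + t))
X(Z, T) = 4*√2 (X(Z, T) = √(7 + (-5)²) = √(7 + 25) = √32 = 4*√2)
l(-5)*X((K(0, 3) + 5) - 7, -29) = (2*(-5)/(-8 - 5))*(4*√2) = (2*(-5)/(-13))*(4*√2) = (2*(-5)*(-1/13))*(4*√2) = 10*(4*√2)/13 = 40*√2/13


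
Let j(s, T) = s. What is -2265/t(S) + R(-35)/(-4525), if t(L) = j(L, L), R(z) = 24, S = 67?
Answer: -10250733/303175 ≈ -33.811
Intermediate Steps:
t(L) = L
-2265/t(S) + R(-35)/(-4525) = -2265/67 + 24/(-4525) = -2265*1/67 + 24*(-1/4525) = -2265/67 - 24/4525 = -10250733/303175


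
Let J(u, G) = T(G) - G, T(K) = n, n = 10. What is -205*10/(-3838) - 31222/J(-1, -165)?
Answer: -59735643/335825 ≈ -177.88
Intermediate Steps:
T(K) = 10
J(u, G) = 10 - G
-205*10/(-3838) - 31222/J(-1, -165) = -205*10/(-3838) - 31222/(10 - 1*(-165)) = -2050*(-1/3838) - 31222/(10 + 165) = 1025/1919 - 31222/175 = -59735643/335825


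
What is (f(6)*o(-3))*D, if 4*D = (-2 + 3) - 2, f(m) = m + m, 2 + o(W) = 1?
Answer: 3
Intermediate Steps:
o(W) = -1 (o(W) = -2 + 1 = -1)
f(m) = 2*m
D = -¼ (D = ((-2 + 3) - 2)/4 = (1 - 2)/4 = (¼)*(-1) = -¼ ≈ -0.25000)
(f(6)*o(-3))*D = ((2*6)*(-1))*(-¼) = (12*(-1))*(-¼) = -12*(-¼) = 3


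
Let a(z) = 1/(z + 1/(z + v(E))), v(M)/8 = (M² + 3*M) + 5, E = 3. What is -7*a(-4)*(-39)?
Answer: -49140/719 ≈ -68.345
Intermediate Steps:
v(M) = 40 + 8*M² + 24*M (v(M) = 8*((M² + 3*M) + 5) = 8*(5 + M² + 3*M) = 40 + 8*M² + 24*M)
a(z) = 1/(z + 1/(184 + z)) (a(z) = 1/(z + 1/(z + (40 + 8*3² + 24*3))) = 1/(z + 1/(z + (40 + 8*9 + 72))) = 1/(z + 1/(z + (40 + 72 + 72))) = 1/(z + 1/(z + 184)) = 1/(z + 1/(184 + z)))
-7*a(-4)*(-39) = -7*(184 - 4)/(1 + (-4)² + 184*(-4))*(-39) = -7*180/(1 + 16 - 736)*(-39) = -7*180/(-719)*(-39) = -(-7)*180/719*(-39) = -7*(-180/719)*(-39) = (1260/719)*(-39) = -49140/719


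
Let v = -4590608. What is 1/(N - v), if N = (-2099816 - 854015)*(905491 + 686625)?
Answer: -1/4702837005788 ≈ -2.1264e-13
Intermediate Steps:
N = -4702841596396 (N = -2953831*1592116 = -4702841596396)
1/(N - v) = 1/(-4702841596396 - 1*(-4590608)) = 1/(-4702841596396 + 4590608) = 1/(-4702837005788) = -1/4702837005788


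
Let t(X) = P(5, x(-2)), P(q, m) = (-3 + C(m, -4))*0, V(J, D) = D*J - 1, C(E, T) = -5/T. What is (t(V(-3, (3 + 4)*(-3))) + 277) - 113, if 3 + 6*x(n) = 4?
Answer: 164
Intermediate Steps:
x(n) = 1/6 (x(n) = -1/2 + (1/6)*4 = -1/2 + 2/3 = 1/6)
V(J, D) = -1 + D*J
P(q, m) = 0 (P(q, m) = (-3 - 5/(-4))*0 = (-3 - 5*(-1/4))*0 = (-3 + 5/4)*0 = -7/4*0 = 0)
t(X) = 0
(t(V(-3, (3 + 4)*(-3))) + 277) - 113 = (0 + 277) - 113 = 277 - 113 = 164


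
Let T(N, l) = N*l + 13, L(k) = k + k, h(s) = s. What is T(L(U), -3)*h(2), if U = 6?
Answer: -46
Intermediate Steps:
L(k) = 2*k
T(N, l) = 13 + N*l
T(L(U), -3)*h(2) = (13 + (2*6)*(-3))*2 = (13 + 12*(-3))*2 = (13 - 36)*2 = -23*2 = -46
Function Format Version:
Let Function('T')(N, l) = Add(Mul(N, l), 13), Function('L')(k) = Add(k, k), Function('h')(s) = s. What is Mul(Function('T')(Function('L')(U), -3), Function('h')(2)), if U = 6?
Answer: -46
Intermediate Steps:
Function('L')(k) = Mul(2, k)
Function('T')(N, l) = Add(13, Mul(N, l))
Mul(Function('T')(Function('L')(U), -3), Function('h')(2)) = Mul(Add(13, Mul(Mul(2, 6), -3)), 2) = Mul(Add(13, Mul(12, -3)), 2) = Mul(Add(13, -36), 2) = Mul(-23, 2) = -46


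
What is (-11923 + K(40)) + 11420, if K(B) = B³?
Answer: 63497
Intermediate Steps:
(-11923 + K(40)) + 11420 = (-11923 + 40³) + 11420 = (-11923 + 64000) + 11420 = 52077 + 11420 = 63497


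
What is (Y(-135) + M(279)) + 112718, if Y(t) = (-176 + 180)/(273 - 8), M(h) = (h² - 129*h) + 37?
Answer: 40970329/265 ≈ 1.5461e+5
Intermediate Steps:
M(h) = 37 + h² - 129*h
Y(t) = 4/265
(Y(-135) + M(279)) + 112718 = (4/265 + (37 + 279² - 129*279)) + 112718 = (4/265 + (37 + 77841 - 35991)) + 112718 = (4/265 + 41887) + 112718 = 11100059/265 + 112718 = 40970329/265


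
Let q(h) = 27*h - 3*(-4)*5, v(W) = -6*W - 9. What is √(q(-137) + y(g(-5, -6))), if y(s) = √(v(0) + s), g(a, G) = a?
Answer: √(-3639 + I*√14) ≈ 0.031 + 60.324*I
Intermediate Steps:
v(W) = -9 - 6*W
y(s) = √(-9 + s) (y(s) = √((-9 - 6*0) + s) = √((-9 + 0) + s) = √(-9 + s))
q(h) = 60 + 27*h (q(h) = 27*h + 12*5 = 27*h + 60 = 60 + 27*h)
√(q(-137) + y(g(-5, -6))) = √((60 + 27*(-137)) + √(-9 - 5)) = √((60 - 3699) + √(-14)) = √(-3639 + I*√14)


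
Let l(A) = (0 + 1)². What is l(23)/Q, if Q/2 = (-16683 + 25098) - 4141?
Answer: 1/8548 ≈ 0.00011699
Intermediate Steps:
l(A) = 1 (l(A) = 1² = 1)
Q = 8548 (Q = 2*((-16683 + 25098) - 4141) = 2*(8415 - 4141) = 2*4274 = 8548)
l(23)/Q = 1/8548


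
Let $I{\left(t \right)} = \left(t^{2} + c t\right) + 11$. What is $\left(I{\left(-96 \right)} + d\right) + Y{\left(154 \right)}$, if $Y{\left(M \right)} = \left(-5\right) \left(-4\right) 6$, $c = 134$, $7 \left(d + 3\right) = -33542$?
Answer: $- \frac{58182}{7} \approx -8311.7$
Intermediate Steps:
$d = - \frac{33563}{7}$ ($d = -3 + \frac{1}{7} \left(-33542\right) = -3 - \frac{33542}{7} = - \frac{33563}{7} \approx -4794.7$)
$Y{\left(M \right)} = 120$ ($Y{\left(M \right)} = 20 \cdot 6 = 120$)
$I{\left(t \right)} = 11 + t^{2} + 134 t$ ($I{\left(t \right)} = \left(t^{2} + 134 t\right) + 11 = 11 + t^{2} + 134 t$)
$\left(I{\left(-96 \right)} + d\right) + Y{\left(154 \right)} = \left(\left(11 + \left(-96\right)^{2} + 134 \left(-96\right)\right) - \frac{33563}{7}\right) + 120 = \left(\left(11 + 9216 - 12864\right) - \frac{33563}{7}\right) + 120 = \left(-3637 - \frac{33563}{7}\right) + 120 = - \frac{59022}{7} + 120 = - \frac{58182}{7}$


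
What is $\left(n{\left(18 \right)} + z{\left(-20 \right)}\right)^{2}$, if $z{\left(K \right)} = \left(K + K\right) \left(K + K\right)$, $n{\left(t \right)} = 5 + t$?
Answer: $2634129$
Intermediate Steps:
$z{\left(K \right)} = 4 K^{2}$ ($z{\left(K \right)} = 2 K 2 K = 4 K^{2}$)
$\left(n{\left(18 \right)} + z{\left(-20 \right)}\right)^{2} = \left(\left(5 + 18\right) + 4 \left(-20\right)^{2}\right)^{2} = \left(23 + 4 \cdot 400\right)^{2} = \left(23 + 1600\right)^{2} = 1623^{2} = 2634129$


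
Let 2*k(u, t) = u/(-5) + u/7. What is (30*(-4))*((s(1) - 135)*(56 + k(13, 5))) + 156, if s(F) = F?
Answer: 6262644/7 ≈ 8.9466e+5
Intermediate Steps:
k(u, t) = -u/35 (k(u, t) = (u/(-5) + u/7)/2 = (u*(-⅕) + u*(⅐))/2 = (-u/5 + u/7)/2 = (-2*u/35)/2 = -u/35)
(30*(-4))*((s(1) - 135)*(56 + k(13, 5))) + 156 = (30*(-4))*((1 - 135)*(56 - 1/35*13)) + 156 = -(-16080)*(56 - 13/35) + 156 = -(-16080)*1947/35 + 156 = -120*(-260898/35) + 156 = 6261552/7 + 156 = 6262644/7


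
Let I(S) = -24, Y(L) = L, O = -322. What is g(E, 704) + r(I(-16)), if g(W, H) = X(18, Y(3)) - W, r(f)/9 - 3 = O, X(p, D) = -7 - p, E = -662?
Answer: -2234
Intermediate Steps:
r(f) = -2871 (r(f) = 27 + 9*(-322) = 27 - 2898 = -2871)
g(W, H) = -25 - W (g(W, H) = (-7 - 1*18) - W = (-7 - 18) - W = -25 - W)
g(E, 704) + r(I(-16)) = (-25 - 1*(-662)) - 2871 = (-25 + 662) - 2871 = 637 - 2871 = -2234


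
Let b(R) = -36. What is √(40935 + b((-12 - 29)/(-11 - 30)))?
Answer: √40899 ≈ 202.24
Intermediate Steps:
√(40935 + b((-12 - 29)/(-11 - 30))) = √(40935 - 36) = √40899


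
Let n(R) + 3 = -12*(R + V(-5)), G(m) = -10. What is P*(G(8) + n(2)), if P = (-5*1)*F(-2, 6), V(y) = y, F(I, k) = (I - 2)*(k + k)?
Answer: 5520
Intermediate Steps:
F(I, k) = 2*k*(-2 + I) (F(I, k) = (-2 + I)*(2*k) = 2*k*(-2 + I))
P = 240 (P = (-5*1)*(2*6*(-2 - 2)) = -10*6*(-4) = -5*(-48) = 240)
n(R) = 57 - 12*R (n(R) = -3 - 12*(R - 5) = -3 - 12*(-5 + R) = -3 + (60 - 12*R) = 57 - 12*R)
P*(G(8) + n(2)) = 240*(-10 + (57 - 12*2)) = 240*(-10 + (57 - 24)) = 240*(-10 + 33) = 240*23 = 5520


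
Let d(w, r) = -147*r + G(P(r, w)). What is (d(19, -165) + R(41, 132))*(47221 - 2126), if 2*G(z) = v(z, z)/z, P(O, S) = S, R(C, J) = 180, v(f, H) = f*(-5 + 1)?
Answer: 1101806135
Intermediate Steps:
v(f, H) = -4*f (v(f, H) = f*(-4) = -4*f)
G(z) = -2 (G(z) = ((-4*z)/z)/2 = (½)*(-4) = -2)
d(w, r) = -2 - 147*r (d(w, r) = -147*r - 2 = -2 - 147*r)
(d(19, -165) + R(41, 132))*(47221 - 2126) = ((-2 - 147*(-165)) + 180)*(47221 - 2126) = ((-2 + 24255) + 180)*45095 = (24253 + 180)*45095 = 24433*45095 = 1101806135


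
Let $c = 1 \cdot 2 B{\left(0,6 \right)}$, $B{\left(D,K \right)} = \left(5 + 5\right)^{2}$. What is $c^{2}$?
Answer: $40000$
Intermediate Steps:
$B{\left(D,K \right)} = 100$ ($B{\left(D,K \right)} = 10^{2} = 100$)
$c = 200$ ($c = 1 \cdot 2 \cdot 100 = 2 \cdot 100 = 200$)
$c^{2} = 200^{2} = 40000$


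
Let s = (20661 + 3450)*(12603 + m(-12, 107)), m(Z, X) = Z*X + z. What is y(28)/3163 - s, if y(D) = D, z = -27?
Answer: -861162846128/3163 ≈ -2.7226e+8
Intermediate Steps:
m(Z, X) = -27 + X*Z (m(Z, X) = Z*X - 27 = X*Z - 27 = -27 + X*Z)
s = 272261412 (s = (20661 + 3450)*(12603 + (-27 + 107*(-12))) = 24111*(12603 + (-27 - 1284)) = 24111*(12603 - 1311) = 24111*11292 = 272261412)
y(28)/3163 - s = 28/3163 - 1*272261412 = 28*(1/3163) - 272261412 = 28/3163 - 272261412 = -861162846128/3163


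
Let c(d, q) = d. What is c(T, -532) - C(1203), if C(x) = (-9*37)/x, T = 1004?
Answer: 402715/401 ≈ 1004.3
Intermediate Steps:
C(x) = -333/x
c(T, -532) - C(1203) = 1004 - (-333)/1203 = 1004 - 1*(-111/401) = 1004 + 111/401 = 402715/401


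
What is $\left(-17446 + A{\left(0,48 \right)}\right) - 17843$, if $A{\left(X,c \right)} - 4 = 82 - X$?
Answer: $-35203$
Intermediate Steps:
$A{\left(X,c \right)} = 86 - X$ ($A{\left(X,c \right)} = 4 - \left(-82 + X\right) = 86 - X$)
$\left(-17446 + A{\left(0,48 \right)}\right) - 17843 = \left(-17446 + \left(86 - 0\right)\right) - 17843 = \left(-17446 + \left(86 + 0\right)\right) - 17843 = \left(-17446 + 86\right) - 17843 = -17360 - 17843 = -35203$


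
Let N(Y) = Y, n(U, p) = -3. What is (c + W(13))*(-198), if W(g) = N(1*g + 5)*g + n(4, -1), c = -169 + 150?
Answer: -41976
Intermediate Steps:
c = -19
W(g) = -3 + g*(5 + g) (W(g) = (1*g + 5)*g - 3 = (g + 5)*g - 3 = (5 + g)*g - 3 = g*(5 + g) - 3 = -3 + g*(5 + g))
(c + W(13))*(-198) = (-19 + (-3 + 13*(5 + 13)))*(-198) = (-19 + (-3 + 13*18))*(-198) = (-19 + (-3 + 234))*(-198) = (-19 + 231)*(-198) = 212*(-198) = -41976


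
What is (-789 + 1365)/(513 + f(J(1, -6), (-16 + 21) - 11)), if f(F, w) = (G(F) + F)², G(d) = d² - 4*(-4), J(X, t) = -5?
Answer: 64/201 ≈ 0.31841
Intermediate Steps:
G(d) = 16 + d² (G(d) = d² + 16 = 16 + d²)
f(F, w) = (16 + F + F²)² (f(F, w) = ((16 + F²) + F)² = (16 + F + F²)²)
(-789 + 1365)/(513 + f(J(1, -6), (-16 + 21) - 11)) = (-789 + 1365)/(513 + (16 - 5 + (-5)²)²) = 576/(513 + (16 - 5 + 25)²) = 576/(513 + 36²) = 576/(513 + 1296) = 576/1809 = 576*(1/1809) = 64/201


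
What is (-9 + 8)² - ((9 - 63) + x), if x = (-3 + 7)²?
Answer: 39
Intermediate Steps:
x = 16 (x = 4² = 16)
(-9 + 8)² - ((9 - 63) + x) = (-9 + 8)² - ((9 - 63) + 16) = (-1)² - (-54 + 16) = 1 - 1*(-38) = 1 + 38 = 39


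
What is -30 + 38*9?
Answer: 312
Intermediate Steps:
-30 + 38*9 = -30 + 342 = 312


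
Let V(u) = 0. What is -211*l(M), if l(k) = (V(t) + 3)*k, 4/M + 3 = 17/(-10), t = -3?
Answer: 25320/47 ≈ 538.72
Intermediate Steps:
M = -40/47 (M = 4/(-3 + 17/(-10)) = 4/(-3 + 17*(-⅒)) = 4/(-3 - 17/10) = 4/(-47/10) = 4*(-10/47) = -40/47 ≈ -0.85106)
l(k) = 3*k (l(k) = (0 + 3)*k = 3*k)
-211*l(M) = -633*(-40)/47 = -211*(-120/47) = 25320/47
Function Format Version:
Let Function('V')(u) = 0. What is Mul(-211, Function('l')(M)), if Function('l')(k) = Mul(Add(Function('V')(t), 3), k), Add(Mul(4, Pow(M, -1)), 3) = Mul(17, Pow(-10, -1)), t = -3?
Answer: Rational(25320, 47) ≈ 538.72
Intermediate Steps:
M = Rational(-40, 47) (M = Mul(4, Pow(Add(-3, Mul(17, Pow(-10, -1))), -1)) = Mul(4, Pow(Add(-3, Mul(17, Rational(-1, 10))), -1)) = Mul(4, Pow(Add(-3, Rational(-17, 10)), -1)) = Mul(4, Pow(Rational(-47, 10), -1)) = Mul(4, Rational(-10, 47)) = Rational(-40, 47) ≈ -0.85106)
Function('l')(k) = Mul(3, k) (Function('l')(k) = Mul(Add(0, 3), k) = Mul(3, k))
Mul(-211, Function('l')(M)) = Mul(-211, Mul(3, Rational(-40, 47))) = Mul(-211, Rational(-120, 47)) = Rational(25320, 47)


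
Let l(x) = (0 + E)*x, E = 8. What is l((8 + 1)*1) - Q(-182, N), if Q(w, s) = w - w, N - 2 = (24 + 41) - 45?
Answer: 72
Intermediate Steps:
N = 22 (N = 2 + ((24 + 41) - 45) = 2 + (65 - 45) = 2 + 20 = 22)
l(x) = 8*x (l(x) = (0 + 8)*x = 8*x)
Q(w, s) = 0
l((8 + 1)*1) - Q(-182, N) = 8*((8 + 1)*1) - 1*0 = 8*(9*1) + 0 = 8*9 + 0 = 72 + 0 = 72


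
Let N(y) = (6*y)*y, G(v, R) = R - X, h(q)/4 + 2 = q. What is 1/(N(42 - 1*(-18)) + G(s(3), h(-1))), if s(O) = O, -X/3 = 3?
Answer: 1/21597 ≈ 4.6303e-5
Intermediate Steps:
h(q) = -8 + 4*q
X = -9 (X = -3*3 = -9)
G(v, R) = 9 + R (G(v, R) = R - 1*(-9) = R + 9 = 9 + R)
N(y) = 6*y**2
1/(N(42 - 1*(-18)) + G(s(3), h(-1))) = 1/(6*(42 - 1*(-18))**2 + (9 + (-8 + 4*(-1)))) = 1/(6*(42 + 18)**2 + (9 + (-8 - 4))) = 1/(6*60**2 + (9 - 12)) = 1/(6*3600 - 3) = 1/(21600 - 3) = 1/21597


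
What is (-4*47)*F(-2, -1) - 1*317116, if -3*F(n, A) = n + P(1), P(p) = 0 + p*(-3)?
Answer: -952288/3 ≈ -3.1743e+5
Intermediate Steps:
P(p) = -3*p (P(p) = 0 - 3*p = -3*p)
F(n, A) = 1 - n/3 (F(n, A) = -(n - 3*1)/3 = -(n - 3)/3 = -(-3 + n)/3 = 1 - n/3)
(-4*47)*F(-2, -1) - 1*317116 = (-4*47)*(1 - ⅓*(-2)) - 1*317116 = -188*(1 + ⅔) - 317116 = -188*5/3 - 317116 = -940/3 - 317116 = -952288/3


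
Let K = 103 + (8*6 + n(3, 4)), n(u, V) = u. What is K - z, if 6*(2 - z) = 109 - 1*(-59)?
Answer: 180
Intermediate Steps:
z = -26 (z = 2 - (109 - 1*(-59))/6 = 2 - (109 + 59)/6 = 2 - ⅙*168 = 2 - 28 = -26)
K = 154 (K = 103 + (8*6 + 3) = 103 + (48 + 3) = 103 + 51 = 154)
K - z = 154 - 1*(-26) = 154 + 26 = 180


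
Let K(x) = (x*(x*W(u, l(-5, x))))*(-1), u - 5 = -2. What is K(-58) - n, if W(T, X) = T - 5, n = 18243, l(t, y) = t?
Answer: -11515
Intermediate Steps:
u = 3 (u = 5 - 2 = 3)
W(T, X) = -5 + T
K(x) = 2*x² (K(x) = (x*(x*(-5 + 3)))*(-1) = (x*(x*(-2)))*(-1) = (x*(-2*x))*(-1) = -2*x²*(-1) = 2*x²)
K(-58) - n = 2*(-58)² - 1*18243 = 2*3364 - 18243 = 6728 - 18243 = -11515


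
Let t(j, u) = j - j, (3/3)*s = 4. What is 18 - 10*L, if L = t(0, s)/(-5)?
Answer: 18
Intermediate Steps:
s = 4
t(j, u) = 0
L = 0 (L = 0/(-5) = -⅕*0 = 0)
18 - 10*L = 18 - 10*0 = 18 + 0 = 18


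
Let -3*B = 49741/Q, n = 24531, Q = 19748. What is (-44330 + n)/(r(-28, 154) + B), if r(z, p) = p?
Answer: -1172971956/9073835 ≈ -129.27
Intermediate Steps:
B = -49741/59244 (B = -49741/(3*19748) = -⅓*49741/19748 = -49741/59244 ≈ -0.83960)
(-44330 + n)/(r(-28, 154) + B) = (-44330 + 24531)/(154 - 49741/59244) = -19799/9073835/59244 = -19799*59244/9073835 = -1172971956/9073835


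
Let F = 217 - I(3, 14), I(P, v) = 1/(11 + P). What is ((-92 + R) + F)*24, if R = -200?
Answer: -12612/7 ≈ -1801.7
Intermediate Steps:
F = 3037/14 (F = 217 - 1/(11 + 3) = 217 - 1/14 = 3037/14 ≈ 216.93)
((-92 + R) + F)*24 = ((-92 - 200) + 3037/14)*24 = (-292 + 3037/14)*24 = -1051/14*24 = -12612/7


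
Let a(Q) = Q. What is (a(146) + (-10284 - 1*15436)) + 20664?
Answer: -4910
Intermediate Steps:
(a(146) + (-10284 - 1*15436)) + 20664 = (146 + (-10284 - 1*15436)) + 20664 = (146 + (-10284 - 15436)) + 20664 = (146 - 25720) + 20664 = -25574 + 20664 = -4910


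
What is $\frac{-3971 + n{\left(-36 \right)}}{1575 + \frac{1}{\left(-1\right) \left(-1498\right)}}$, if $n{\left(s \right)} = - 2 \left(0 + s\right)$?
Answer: $- \frac{5840702}{2359351} \approx -2.4756$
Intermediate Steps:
$n{\left(s \right)} = - 2 s$
$\frac{-3971 + n{\left(-36 \right)}}{1575 + \frac{1}{\left(-1\right) \left(-1498\right)}} = \frac{-3971 - -72}{1575 + \frac{1}{\left(-1\right) \left(-1498\right)}} = \frac{-3971 + 72}{1575 + \frac{1}{1498}} = - \frac{3899}{1575 + \frac{1}{1498}} = - \frac{3899}{\frac{2359351}{1498}} = \left(-3899\right) \frac{1498}{2359351} = - \frac{5840702}{2359351}$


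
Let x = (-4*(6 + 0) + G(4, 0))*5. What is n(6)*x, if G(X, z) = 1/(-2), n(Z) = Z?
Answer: -735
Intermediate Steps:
G(X, z) = -½
x = -245/2 (x = (-4*(6 + 0) - ½)*5 = (-4*6 - ½)*5 = (-24 - ½)*5 = -49/2*5 = -245/2 ≈ -122.50)
n(6)*x = 6*(-245/2) = -735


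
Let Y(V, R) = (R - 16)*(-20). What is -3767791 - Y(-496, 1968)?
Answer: -3728751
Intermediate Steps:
Y(V, R) = 320 - 20*R (Y(V, R) = (-16 + R)*(-20) = 320 - 20*R)
-3767791 - Y(-496, 1968) = -3767791 - (320 - 20*1968) = -3767791 - (320 - 39360) = -3767791 - 1*(-39040) = -3767791 + 39040 = -3728751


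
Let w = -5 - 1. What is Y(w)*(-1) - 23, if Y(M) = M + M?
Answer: -11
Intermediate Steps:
w = -6
Y(M) = 2*M
Y(w)*(-1) - 23 = (2*(-6))*(-1) - 23 = -12*(-1) - 23 = 12 - 23 = -11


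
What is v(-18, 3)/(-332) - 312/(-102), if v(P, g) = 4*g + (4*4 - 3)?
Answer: 16839/5644 ≈ 2.9835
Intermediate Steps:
v(P, g) = 13 + 4*g (v(P, g) = 4*g + (16 - 3) = 4*g + 13 = 13 + 4*g)
v(-18, 3)/(-332) - 312/(-102) = (13 + 4*3)/(-332) - 312/(-102) = (13 + 12)*(-1/332) - 312*(-1/102) = 25*(-1/332) + 52/17 = -25/332 + 52/17 = 16839/5644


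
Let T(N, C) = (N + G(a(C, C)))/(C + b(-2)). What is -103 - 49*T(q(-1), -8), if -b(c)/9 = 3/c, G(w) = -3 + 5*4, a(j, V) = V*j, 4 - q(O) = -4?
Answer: -3583/11 ≈ -325.73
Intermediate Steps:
q(O) = 8 (q(O) = 4 - 1*(-4) = 4 + 4 = 8)
G(w) = 17 (G(w) = -3 + 20 = 17)
b(c) = -27/c
T(N, C) = (17 + N)/(27/2 + C) (T(N, C) = (N + 17)/(C - 27/(-2)) = (17 + N)/(C - 27*(-1/2)) = (17 + N)/(C + 27/2) = (17 + N)/(27/2 + C))
-103 - 49*T(q(-1), -8) = -103 - 98*(17 + 8)/(27 + 2*(-8)) = -103 - 98*25/(27 - 16) = -103 - 98*25/11 = -103 - 49*50/11 = -103 - 2450/11 = -3583/11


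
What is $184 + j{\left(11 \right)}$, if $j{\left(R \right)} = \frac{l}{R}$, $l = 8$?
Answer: $\frac{2032}{11} \approx 184.73$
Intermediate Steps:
$j{\left(R \right)} = \frac{8}{R}$
$184 + j{\left(11 \right)} = 184 + \frac{8}{11} = \frac{2032}{11}$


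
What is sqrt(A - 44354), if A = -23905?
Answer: I*sqrt(68259) ≈ 261.26*I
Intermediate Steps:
sqrt(A - 44354) = sqrt(-23905 - 44354) = sqrt(-68259) = I*sqrt(68259)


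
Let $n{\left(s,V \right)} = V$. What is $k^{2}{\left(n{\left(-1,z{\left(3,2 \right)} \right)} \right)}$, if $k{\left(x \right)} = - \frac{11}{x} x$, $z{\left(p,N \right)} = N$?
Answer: $121$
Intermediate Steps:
$k{\left(x \right)} = -11$
$k^{2}{\left(n{\left(-1,z{\left(3,2 \right)} \right)} \right)} = \left(-11\right)^{2} = 121$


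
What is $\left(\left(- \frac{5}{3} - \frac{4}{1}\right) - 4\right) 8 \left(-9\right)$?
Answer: $696$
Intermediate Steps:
$\left(\left(- \frac{5}{3} - \frac{4}{1}\right) - 4\right) 8 \left(-9\right) = \left(\left(\left(-5\right) \frac{1}{3} - 4\right) - 4\right) 8 \left(-9\right) = \left(\left(- \frac{5}{3} - 4\right) - 4\right) 8 \left(-9\right) = \left(- \frac{17}{3} - 4\right) 8 \left(-9\right) = \left(- \frac{29}{3}\right) 8 \left(-9\right) = \left(- \frac{232}{3}\right) \left(-9\right) = 696$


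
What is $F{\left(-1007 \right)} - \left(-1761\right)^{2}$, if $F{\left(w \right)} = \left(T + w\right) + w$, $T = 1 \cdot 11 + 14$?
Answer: $-3103110$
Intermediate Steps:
$T = 25$ ($T = 11 + 14 = 25$)
$F{\left(w \right)} = 25 + 2 w$ ($F{\left(w \right)} = \left(25 + w\right) + w = 25 + 2 w$)
$F{\left(-1007 \right)} - \left(-1761\right)^{2} = \left(25 + 2 \left(-1007\right)\right) - \left(-1761\right)^{2} = \left(25 - 2014\right) - 3101121 = -1989 - 3101121 = -3103110$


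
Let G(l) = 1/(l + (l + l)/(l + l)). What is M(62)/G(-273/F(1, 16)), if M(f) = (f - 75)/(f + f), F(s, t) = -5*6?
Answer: -1313/1240 ≈ -1.0589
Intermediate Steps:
F(s, t) = -30
M(f) = (-75 + f)/(2*f) (M(f) = (-75 + f)/((2*f)) = (-75 + f)*(1/(2*f)) = (-75 + f)/(2*f))
G(l) = 1/(1 + l) (G(l) = 1/(l + (2*l)/((2*l))) = 1/(l + (2*l)*(1/(2*l))) = 1/(l + 1) = 1/(1 + l))
M(62)/G(-273/F(1, 16)) = ((1/2)*(-75 + 62)/62)/(1/(1 - 273/(-30))) = ((1/2)*(1/62)*(-13))/(1/(1 - 273*(-1/30))) = -13/(124*(1/(1 + 91/10))) = -13/(124*(1/(101/10))) = -13/(124*10/101) = -13/124*101/10 = -1313/1240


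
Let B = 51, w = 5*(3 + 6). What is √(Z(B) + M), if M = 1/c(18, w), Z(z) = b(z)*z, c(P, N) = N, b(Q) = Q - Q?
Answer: √5/15 ≈ 0.14907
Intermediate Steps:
b(Q) = 0
w = 45 (w = 5*9 = 45)
Z(z) = 0 (Z(z) = 0*z = 0)
M = 1/45 ≈ 0.022222
√(Z(B) + M) = √(0 + 1/45) = √(1/45) = √5/15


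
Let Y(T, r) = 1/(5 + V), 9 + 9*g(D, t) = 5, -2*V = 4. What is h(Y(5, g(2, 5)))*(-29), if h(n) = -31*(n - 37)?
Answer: -98890/3 ≈ -32963.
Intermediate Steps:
V = -2 (V = -1/2*4 = -2)
g(D, t) = -4/9 (g(D, t) = -1 + (1/9)*5 = -1 + 5/9 = -4/9)
Y(T, r) = 1/3 (Y(T, r) = 1/(5 - 2) = 1/3)
h(n) = 1147 - 31*n (h(n) = -31*(-37 + n) = 1147 - 31*n)
h(Y(5, g(2, 5)))*(-29) = (1147 - 31*1/3)*(-29) = (1147 - 31/3)*(-29) = (3410/3)*(-29) = -98890/3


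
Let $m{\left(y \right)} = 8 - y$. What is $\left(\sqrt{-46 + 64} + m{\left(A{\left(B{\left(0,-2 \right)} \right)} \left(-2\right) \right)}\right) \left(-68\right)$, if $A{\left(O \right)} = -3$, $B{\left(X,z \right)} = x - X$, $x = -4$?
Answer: $-136 - 204 \sqrt{2} \approx -424.5$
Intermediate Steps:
$B{\left(X,z \right)} = -4 - X$
$\left(\sqrt{-46 + 64} + m{\left(A{\left(B{\left(0,-2 \right)} \right)} \left(-2\right) \right)}\right) \left(-68\right) = \left(\sqrt{-46 + 64} + \left(8 - \left(-3\right) \left(-2\right)\right)\right) \left(-68\right) = \left(\sqrt{18} + \left(8 - 6\right)\right) \left(-68\right) = \left(3 \sqrt{2} + \left(8 - 6\right)\right) \left(-68\right) = \left(3 \sqrt{2} + 2\right) \left(-68\right) = \left(2 + 3 \sqrt{2}\right) \left(-68\right) = -136 - 204 \sqrt{2}$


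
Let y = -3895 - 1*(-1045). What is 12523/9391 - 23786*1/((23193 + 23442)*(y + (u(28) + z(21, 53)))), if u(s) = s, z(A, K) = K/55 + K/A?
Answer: 63381132699388/47523073976729 ≈ 1.3337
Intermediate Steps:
y = -2850 (y = -3895 + 1045 = -2850)
z(A, K) = K/55 + K/A (z(A, K) = K*(1/55) + K/A = K/55 + K/A)
12523/9391 - 23786*1/((23193 + 23442)*(y + (u(28) + z(21, 53)))) = 12523/9391 - 23786*1/((-2850 + (28 + ((1/55)*53 + 53/21)))*(23193 + 23442)) = 12523*(1/9391) - 23786*1/(46635*(-2850 + (28 + (53/55 + 53*(1/21))))) = 12523/9391 - 23786*1/(46635*(-2850 + (28 + (53/55 + 53/21)))) = 12523/9391 - 23786*1/(46635*(-2850 + (28 + 4028/1155))) = 12523/9391 - 23786*1/(46635*(-2850 + 36368/1155)) = 12523/9391 - 23786/((-3255382/1155*46635)) = 12523/9391 - 23786/(-10120982638/77) = 12523/9391 - 23786*(-77/10120982638) = 12523/9391 + 915761/5060491319 = 63381132699388/47523073976729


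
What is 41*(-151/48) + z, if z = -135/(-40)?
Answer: -6029/48 ≈ -125.60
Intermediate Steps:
z = 27/8 (z = -135*(-1/40) = 27/8 ≈ 3.3750)
41*(-151/48) + z = 41*(-151/48) + 27/8 = -6191/48 + 27/8 = -6029/48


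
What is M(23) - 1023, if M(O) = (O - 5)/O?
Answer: -23511/23 ≈ -1022.2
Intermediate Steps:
M(O) = (-5 + O)/O
M(23) - 1023 = (-5 + 23)/23 - 1023 = (1/23)*18 - 1023 = 18/23 - 1023 = -23511/23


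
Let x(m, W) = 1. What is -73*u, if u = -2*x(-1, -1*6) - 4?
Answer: 438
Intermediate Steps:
u = -6 (u = -2*1 - 4 = -2 - 4 = -6)
-73*u = -73*(-6) = 438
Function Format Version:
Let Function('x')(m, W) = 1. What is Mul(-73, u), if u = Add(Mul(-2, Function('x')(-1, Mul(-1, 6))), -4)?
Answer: 438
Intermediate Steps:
u = -6 (u = Add(Mul(-2, 1), -4) = Add(-2, -4) = -6)
Mul(-73, u) = Mul(-73, -6) = 438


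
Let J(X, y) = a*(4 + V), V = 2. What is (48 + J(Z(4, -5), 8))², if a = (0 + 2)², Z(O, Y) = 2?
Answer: 5184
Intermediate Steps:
a = 4 (a = 2² = 4)
J(X, y) = 24 (J(X, y) = 4*(4 + 2) = 4*6 = 24)
(48 + J(Z(4, -5), 8))² = (48 + 24)² = 72² = 5184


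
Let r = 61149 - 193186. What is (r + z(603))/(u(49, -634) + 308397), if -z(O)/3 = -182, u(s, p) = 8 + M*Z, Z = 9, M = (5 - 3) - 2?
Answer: -131491/308405 ≈ -0.42636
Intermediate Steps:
r = -132037
M = 0 (M = 2 - 2 = 0)
u(s, p) = 8 (u(s, p) = 8 + 0*9 = 8 + 0 = 8)
z(O) = 546 (z(O) = -3*(-182) = 546)
(r + z(603))/(u(49, -634) + 308397) = (-132037 + 546)/(8 + 308397) = -131491/308405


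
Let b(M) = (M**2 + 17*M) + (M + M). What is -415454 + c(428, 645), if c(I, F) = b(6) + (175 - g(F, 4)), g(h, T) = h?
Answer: -415774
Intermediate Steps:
b(M) = M**2 + 19*M (b(M) = (M**2 + 17*M) + 2*M = M**2 + 19*M)
c(I, F) = 325 - F (c(I, F) = 6*(19 + 6) + (175 - F) = 6*25 + (175 - F) = 150 + (175 - F) = 325 - F)
-415454 + c(428, 645) = -415454 + (325 - 1*645) = -415454 + (325 - 645) = -415454 - 320 = -415774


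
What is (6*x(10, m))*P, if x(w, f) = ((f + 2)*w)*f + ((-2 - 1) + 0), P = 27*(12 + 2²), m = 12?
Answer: 4346784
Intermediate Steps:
P = 432 (P = 27*(12 + 4) = 27*16 = 432)
x(w, f) = -3 + f*w*(2 + f) (x(w, f) = ((2 + f)*w)*f + (-3 + 0) = (w*(2 + f))*f - 3 = f*w*(2 + f) - 3 = -3 + f*w*(2 + f))
(6*x(10, m))*P = (6*(-3 + 10*12² + 2*12*10))*432 = (6*(-3 + 10*144 + 240))*432 = (6*(-3 + 1440 + 240))*432 = (6*1677)*432 = 10062*432 = 4346784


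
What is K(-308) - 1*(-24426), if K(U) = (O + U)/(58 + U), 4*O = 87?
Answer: 4885429/200 ≈ 24427.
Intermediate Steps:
O = 87/4 (O = (¼)*87 = 87/4 ≈ 21.750)
K(U) = (87/4 + U)/(58 + U)
K(-308) - 1*(-24426) = (87/4 - 308)/(58 - 308) - 1*(-24426) = -1145/4/(-250) + 24426 = -1/250*(-1145/4) + 24426 = 229/200 + 24426 = 4885429/200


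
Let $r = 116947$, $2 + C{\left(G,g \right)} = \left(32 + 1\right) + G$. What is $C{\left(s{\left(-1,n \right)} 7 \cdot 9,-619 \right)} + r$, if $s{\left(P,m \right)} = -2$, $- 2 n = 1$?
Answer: $116852$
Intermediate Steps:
$n = - \frac{1}{2}$ ($n = \left(- \frac{1}{2}\right) 1 = - \frac{1}{2} \approx -0.5$)
$C{\left(G,g \right)} = 31 + G$ ($C{\left(G,g \right)} = -2 + \left(\left(32 + 1\right) + G\right) = -2 + \left(33 + G\right) = 31 + G$)
$C{\left(s{\left(-1,n \right)} 7 \cdot 9,-619 \right)} + r = \left(31 + \left(-2\right) 7 \cdot 9\right) + 116947 = \left(31 - 126\right) + 116947 = -95 + 116947 = 116852$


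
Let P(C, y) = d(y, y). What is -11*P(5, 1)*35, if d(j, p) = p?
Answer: -385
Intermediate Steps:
P(C, y) = y
-11*P(5, 1)*35 = -11*1*35 = -11*35 = -385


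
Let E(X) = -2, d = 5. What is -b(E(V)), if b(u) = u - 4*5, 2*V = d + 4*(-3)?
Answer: 22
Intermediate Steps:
V = -7/2 (V = (5 + 4*(-3))/2 = (5 - 12)/2 = (½)*(-7) = -7/2 ≈ -3.5000)
b(u) = -20 + u (b(u) = u - 20 = -20 + u)
-b(E(V)) = -(-20 - 2) = -1*(-22) = 22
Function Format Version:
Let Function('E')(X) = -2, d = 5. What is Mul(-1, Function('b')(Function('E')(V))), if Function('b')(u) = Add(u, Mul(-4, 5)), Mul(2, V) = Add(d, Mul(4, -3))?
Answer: 22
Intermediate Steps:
V = Rational(-7, 2) (V = Mul(Rational(1, 2), Add(5, Mul(4, -3))) = Mul(Rational(1, 2), Add(5, -12)) = Mul(Rational(1, 2), -7) = Rational(-7, 2) ≈ -3.5000)
Function('b')(u) = Add(-20, u) (Function('b')(u) = Add(u, -20) = Add(-20, u))
Mul(-1, Function('b')(Function('E')(V))) = Mul(-1, Add(-20, -2)) = Mul(-1, -22) = 22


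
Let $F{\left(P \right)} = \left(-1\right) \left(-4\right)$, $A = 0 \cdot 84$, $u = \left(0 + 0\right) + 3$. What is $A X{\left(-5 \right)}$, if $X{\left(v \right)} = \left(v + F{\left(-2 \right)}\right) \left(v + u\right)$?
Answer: $0$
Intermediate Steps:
$u = 3$ ($u = 0 + 3 = 3$)
$A = 0$
$F{\left(P \right)} = 4$
$X{\left(v \right)} = \left(3 + v\right) \left(4 + v\right)$ ($X{\left(v \right)} = \left(v + 4\right) \left(v + 3\right) = \left(4 + v\right) \left(3 + v\right) = \left(3 + v\right) \left(4 + v\right)$)
$A X{\left(-5 \right)} = 0 \left(12 + \left(-5\right)^{2} + 7 \left(-5\right)\right) = 0 \left(12 + 25 - 35\right) = 0 \cdot 2 = 0$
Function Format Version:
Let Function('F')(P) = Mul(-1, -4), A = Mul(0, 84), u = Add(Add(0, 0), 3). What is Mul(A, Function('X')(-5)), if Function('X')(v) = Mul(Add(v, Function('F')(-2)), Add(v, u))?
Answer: 0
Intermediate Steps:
u = 3 (u = Add(0, 3) = 3)
A = 0
Function('F')(P) = 4
Function('X')(v) = Mul(Add(3, v), Add(4, v)) (Function('X')(v) = Mul(Add(v, 4), Add(v, 3)) = Mul(Add(4, v), Add(3, v)) = Mul(Add(3, v), Add(4, v)))
Mul(A, Function('X')(-5)) = Mul(0, Add(12, Pow(-5, 2), Mul(7, -5))) = Mul(0, Add(12, 25, -35)) = Mul(0, 2) = 0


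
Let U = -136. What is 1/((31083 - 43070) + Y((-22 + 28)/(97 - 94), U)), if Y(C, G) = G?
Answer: -1/12123 ≈ -8.2488e-5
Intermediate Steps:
1/((31083 - 43070) + Y((-22 + 28)/(97 - 94), U)) = 1/((31083 - 43070) - 136) = 1/(-11987 - 136) = 1/(-12123) = -1/12123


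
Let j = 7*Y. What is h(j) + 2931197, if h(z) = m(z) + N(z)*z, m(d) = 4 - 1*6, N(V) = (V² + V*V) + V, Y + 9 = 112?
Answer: 753061758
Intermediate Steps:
Y = 103 (Y = -9 + 112 = 103)
N(V) = V + 2*V² (N(V) = (V² + V²) + V = 2*V² + V = V + 2*V²)
m(d) = -2 (m(d) = 4 - 6 = -2)
j = 721 (j = 7*103 = 721)
h(z) = -2 + z²*(1 + 2*z) (h(z) = -2 + (z*(1 + 2*z))*z = -2 + z²*(1 + 2*z))
h(j) + 2931197 = (-2 + 721²*(1 + 2*721)) + 2931197 = (-2 + 519841*(1 + 1442)) + 2931197 = (-2 + 519841*1443) + 2931197 = (-2 + 750130563) + 2931197 = 750130561 + 2931197 = 753061758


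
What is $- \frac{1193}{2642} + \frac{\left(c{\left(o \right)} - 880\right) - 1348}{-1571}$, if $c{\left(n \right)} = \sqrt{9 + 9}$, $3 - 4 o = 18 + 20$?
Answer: $\frac{4012173}{4150582} - \frac{3 \sqrt{2}}{1571} \approx 0.96395$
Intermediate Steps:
$o = - \frac{35}{4}$ ($o = \frac{3}{4} - \frac{18 + 20}{4} = \frac{3}{4} - \frac{19}{2} = - \frac{35}{4} \approx -8.75$)
$c{\left(n \right)} = 3 \sqrt{2}$ ($c{\left(n \right)} = \sqrt{18} = 3 \sqrt{2}$)
$- \frac{1193}{2642} + \frac{\left(c{\left(o \right)} - 880\right) - 1348}{-1571} = - \frac{1193}{2642} + \frac{\left(3 \sqrt{2} - 880\right) - 1348}{-1571} = \left(-1193\right) \frac{1}{2642} + \left(\left(-880 + 3 \sqrt{2}\right) - 1348\right) \left(- \frac{1}{1571}\right) = - \frac{1193}{2642} + \left(-2228 + 3 \sqrt{2}\right) \left(- \frac{1}{1571}\right) = - \frac{1193}{2642} + \left(\frac{2228}{1571} - \frac{3 \sqrt{2}}{1571}\right) = \frac{4012173}{4150582} - \frac{3 \sqrt{2}}{1571}$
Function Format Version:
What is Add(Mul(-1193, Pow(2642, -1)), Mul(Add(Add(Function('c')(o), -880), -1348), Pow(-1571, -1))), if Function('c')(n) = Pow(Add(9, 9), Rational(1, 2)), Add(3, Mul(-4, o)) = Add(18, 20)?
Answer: Add(Rational(4012173, 4150582), Mul(Rational(-3, 1571), Pow(2, Rational(1, 2)))) ≈ 0.96395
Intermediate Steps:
o = Rational(-35, 4) (o = Add(Rational(3, 4), Mul(Rational(-1, 4), Add(18, 20))) = Add(Rational(3, 4), Mul(Rational(-1, 4), 38)) = Add(Rational(3, 4), Rational(-19, 2)) = Rational(-35, 4) ≈ -8.7500)
Function('c')(n) = Mul(3, Pow(2, Rational(1, 2))) (Function('c')(n) = Pow(18, Rational(1, 2)) = Mul(3, Pow(2, Rational(1, 2))))
Add(Mul(-1193, Pow(2642, -1)), Mul(Add(Add(Function('c')(o), -880), -1348), Pow(-1571, -1))) = Add(Mul(-1193, Pow(2642, -1)), Mul(Add(Add(Mul(3, Pow(2, Rational(1, 2))), -880), -1348), Pow(-1571, -1))) = Add(Mul(-1193, Rational(1, 2642)), Mul(Add(Add(-880, Mul(3, Pow(2, Rational(1, 2)))), -1348), Rational(-1, 1571))) = Add(Rational(-1193, 2642), Mul(Add(-2228, Mul(3, Pow(2, Rational(1, 2)))), Rational(-1, 1571))) = Add(Rational(-1193, 2642), Add(Rational(2228, 1571), Mul(Rational(-3, 1571), Pow(2, Rational(1, 2))))) = Add(Rational(4012173, 4150582), Mul(Rational(-3, 1571), Pow(2, Rational(1, 2))))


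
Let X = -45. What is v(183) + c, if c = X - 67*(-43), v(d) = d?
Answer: 3019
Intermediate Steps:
c = 2836 (c = -45 - 67*(-43) = -45 + 2881 = 2836)
v(183) + c = 183 + 2836 = 3019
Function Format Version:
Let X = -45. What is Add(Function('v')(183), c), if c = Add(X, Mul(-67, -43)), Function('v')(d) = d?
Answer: 3019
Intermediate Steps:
c = 2836 (c = Add(-45, Mul(-67, -43)) = Add(-45, 2881) = 2836)
Add(Function('v')(183), c) = Add(183, 2836) = 3019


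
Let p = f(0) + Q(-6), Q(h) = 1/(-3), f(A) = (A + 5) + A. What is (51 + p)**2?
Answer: 27889/9 ≈ 3098.8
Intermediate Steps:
f(A) = 5 + 2*A (f(A) = (5 + A) + A = 5 + 2*A)
Q(h) = -1/3 (Q(h) = 1*(-1/3) = -1/3)
p = 14/3 (p = (5 + 2*0) - 1/3 = (5 + 0) - 1/3 = 5 - 1/3 = 14/3 ≈ 4.6667)
(51 + p)**2 = (51 + 14/3)**2 = (167/3)**2 = 27889/9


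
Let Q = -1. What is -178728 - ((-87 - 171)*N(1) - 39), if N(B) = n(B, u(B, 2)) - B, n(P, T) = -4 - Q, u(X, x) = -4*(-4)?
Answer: -179721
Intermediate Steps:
u(X, x) = 16
n(P, T) = -3 (n(P, T) = -4 - 1*(-1) = -4 + 1 = -3)
N(B) = -3 - B
-178728 - ((-87 - 171)*N(1) - 39) = -178728 - ((-87 - 171)*(-3 - 1*1) - 39) = -178728 - (-258*(-3 - 1) - 39) = -178728 - (-258*(-4) - 39) = -178728 - (1032 - 39) = -178728 - 1*993 = -178728 - 993 = -179721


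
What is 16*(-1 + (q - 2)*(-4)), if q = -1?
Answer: 176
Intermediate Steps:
16*(-1 + (q - 2)*(-4)) = 16*(-1 + (-1 - 2)*(-4)) = 16*(-1 - 3*(-4)) = 16*(-1 + 12) = 16*11 = 176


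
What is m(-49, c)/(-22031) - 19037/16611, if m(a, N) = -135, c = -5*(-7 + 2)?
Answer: -417161662/365956941 ≈ -1.1399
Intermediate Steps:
c = 25 (c = -5*(-5) = 25)
m(-49, c)/(-22031) - 19037/16611 = -135/(-22031) - 19037/16611 = -135*(-1/22031) - 19037*1/16611 = 135/22031 - 19037/16611 = -417161662/365956941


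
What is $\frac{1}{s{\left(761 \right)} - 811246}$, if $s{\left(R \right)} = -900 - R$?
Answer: $- \frac{1}{812907} \approx -1.2302 \cdot 10^{-6}$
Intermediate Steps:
$\frac{1}{s{\left(761 \right)} - 811246} = \frac{1}{\left(-900 - 761\right) - 811246} = \frac{1}{-1661 - 811246} = \frac{1}{-812907} = - \frac{1}{812907}$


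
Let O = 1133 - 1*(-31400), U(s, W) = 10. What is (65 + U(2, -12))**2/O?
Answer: 5625/32533 ≈ 0.17290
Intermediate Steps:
O = 32533 (O = 1133 + 31400 = 32533)
(65 + U(2, -12))**2/O = (65 + 10)**2/32533 = 75**2*(1/32533) = 5625*(1/32533) = 5625/32533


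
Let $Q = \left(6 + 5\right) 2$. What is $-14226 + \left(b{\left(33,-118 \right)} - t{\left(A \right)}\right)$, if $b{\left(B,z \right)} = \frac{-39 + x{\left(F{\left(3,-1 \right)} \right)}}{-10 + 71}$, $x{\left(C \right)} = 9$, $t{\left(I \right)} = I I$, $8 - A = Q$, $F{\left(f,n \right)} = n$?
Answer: $- \frac{879772}{61} \approx -14422.0$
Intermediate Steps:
$Q = 22$ ($Q = 11 \cdot 2 = 22$)
$A = -14$ ($A = 8 - 22 = -14$)
$t{\left(I \right)} = I^{2}$
$b{\left(B,z \right)} = - \frac{30}{61}$ ($b{\left(B,z \right)} = \frac{-39 + 9}{-10 + 71} = - \frac{30}{61}$)
$-14226 + \left(b{\left(33,-118 \right)} - t{\left(A \right)}\right) = -14226 - \frac{11986}{61} = - \frac{879772}{61}$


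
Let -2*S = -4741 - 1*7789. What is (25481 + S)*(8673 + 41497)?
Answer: 1592696820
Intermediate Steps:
S = 6265 (S = -(-4741 - 1*7789)/2 = -(-4741 - 7789)/2 = -½*(-12530) = 6265)
(25481 + S)*(8673 + 41497) = (25481 + 6265)*(8673 + 41497) = 31746*50170 = 1592696820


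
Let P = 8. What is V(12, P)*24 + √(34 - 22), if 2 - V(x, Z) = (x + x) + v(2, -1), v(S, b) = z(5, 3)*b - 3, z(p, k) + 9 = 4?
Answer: -576 + 2*√3 ≈ -572.54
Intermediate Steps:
z(p, k) = -5 (z(p, k) = -9 + 4 = -5)
v(S, b) = -3 - 5*b (v(S, b) = -5*b - 3 = -3 - 5*b)
V(x, Z) = -2*x (V(x, Z) = 2 - ((x + x) + (-3 - 5*(-1))) = 2 - (2*x + (-3 + 5)) = 2 - (2*x + 2) = 2 - (2 + 2*x) = 2 + (-2 - 2*x) = -2*x)
V(12, P)*24 + √(34 - 22) = -2*12*24 + √(34 - 22) = -24*24 + √12 = -576 + 2*√3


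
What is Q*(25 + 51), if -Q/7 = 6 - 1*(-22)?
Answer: -14896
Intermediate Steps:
Q = -196 (Q = -7*(6 - 1*(-22)) = -7*(6 + 22) = -7*28 = -196)
Q*(25 + 51) = -196*(25 + 51) = -196*76 = -14896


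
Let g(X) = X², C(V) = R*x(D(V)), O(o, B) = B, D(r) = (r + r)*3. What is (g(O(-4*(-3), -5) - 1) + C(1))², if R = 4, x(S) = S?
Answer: 3600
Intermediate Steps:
D(r) = 6*r (D(r) = (2*r)*3 = 6*r)
C(V) = 24*V (C(V) = 4*(6*V) = 24*V)
(g(O(-4*(-3), -5) - 1) + C(1))² = ((-5 - 1)² + 24*1)² = ((-6)² + 24)² = (36 + 24)² = 60² = 3600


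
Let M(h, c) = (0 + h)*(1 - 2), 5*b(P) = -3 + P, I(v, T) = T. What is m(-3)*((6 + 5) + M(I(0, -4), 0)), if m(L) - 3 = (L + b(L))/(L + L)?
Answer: 111/2 ≈ 55.500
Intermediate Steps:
b(P) = -⅗ + P/5 (b(P) = (-3 + P)/5 = -⅗ + P/5)
m(L) = 3 + (-⅗ + 6*L/5)/(2*L) (m(L) = 3 + (L + (-⅗ + L/5))/(L + L) = 3 + (-⅗ + 6*L/5)/((2*L)) = 3 + (-⅗ + 6*L/5)*(1/(2*L)) = 3 + (-⅗ + 6*L/5)/(2*L))
M(h, c) = -h (M(h, c) = h*(-1) = -h)
m(-3)*((6 + 5) + M(I(0, -4), 0)) = ((3/10)*(-1 + 12*(-3))/(-3))*((6 + 5) - 1*(-4)) = ((3/10)*(-⅓)*(-1 - 36))*(11 + 4) = ((3/10)*(-⅓)*(-37))*15 = (37/10)*15 = 111/2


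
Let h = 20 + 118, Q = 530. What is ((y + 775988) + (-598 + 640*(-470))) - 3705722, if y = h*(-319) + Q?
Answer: -3274624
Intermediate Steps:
h = 138
y = -43492 (y = 138*(-319) + 530 = -44022 + 530 = -43492)
((y + 775988) + (-598 + 640*(-470))) - 3705722 = ((-43492 + 775988) + (-598 + 640*(-470))) - 3705722 = (732496 + (-598 - 300800)) - 3705722 = (732496 - 301398) - 3705722 = 431098 - 3705722 = -3274624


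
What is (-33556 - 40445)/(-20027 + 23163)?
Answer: -74001/3136 ≈ -23.597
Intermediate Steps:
(-33556 - 40445)/(-20027 + 23163) = -74001/3136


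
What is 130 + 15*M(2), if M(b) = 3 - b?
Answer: 145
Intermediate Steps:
130 + 15*M(2) = 130 + 15*(3 - 1*2) = 130 + 15*(3 - 2) = 130 + 15*1 = 130 + 15 = 145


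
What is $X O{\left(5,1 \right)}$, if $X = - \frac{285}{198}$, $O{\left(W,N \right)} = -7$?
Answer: $\frac{665}{66} \approx 10.076$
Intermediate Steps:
$X = - \frac{95}{66}$ ($X = \left(-285\right) \frac{1}{198} = - \frac{95}{66} \approx -1.4394$)
$X O{\left(5,1 \right)} = \left(- \frac{95}{66}\right) \left(-7\right) = \frac{665}{66}$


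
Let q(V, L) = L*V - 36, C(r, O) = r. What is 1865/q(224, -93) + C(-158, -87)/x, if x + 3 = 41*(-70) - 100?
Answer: -749167/20680188 ≈ -0.036226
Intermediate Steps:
x = -2973 (x = -3 + (41*(-70) - 100) = -3 + (-2870 - 100) = -3 - 2970 = -2973)
q(V, L) = -36 + L*V
1865/q(224, -93) + C(-158, -87)/x = 1865/(-36 - 93*224) - 158/(-2973) = 1865/(-36 - 20832) - 158*(-1/2973) = 1865/(-20868) + 158/2973 = 1865*(-1/20868) + 158/2973 = -1865/20868 + 158/2973 = -749167/20680188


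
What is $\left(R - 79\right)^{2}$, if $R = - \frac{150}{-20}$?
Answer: $\frac{20449}{4} \approx 5112.3$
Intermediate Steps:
$R = \frac{15}{2}$ ($R = \left(-150\right) \left(- \frac{1}{20}\right) = \frac{15}{2} \approx 7.5$)
$\left(R - 79\right)^{2} = \left(\frac{15}{2} - 79\right)^{2} = \left(- \frac{143}{2}\right)^{2} = \frac{20449}{4}$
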